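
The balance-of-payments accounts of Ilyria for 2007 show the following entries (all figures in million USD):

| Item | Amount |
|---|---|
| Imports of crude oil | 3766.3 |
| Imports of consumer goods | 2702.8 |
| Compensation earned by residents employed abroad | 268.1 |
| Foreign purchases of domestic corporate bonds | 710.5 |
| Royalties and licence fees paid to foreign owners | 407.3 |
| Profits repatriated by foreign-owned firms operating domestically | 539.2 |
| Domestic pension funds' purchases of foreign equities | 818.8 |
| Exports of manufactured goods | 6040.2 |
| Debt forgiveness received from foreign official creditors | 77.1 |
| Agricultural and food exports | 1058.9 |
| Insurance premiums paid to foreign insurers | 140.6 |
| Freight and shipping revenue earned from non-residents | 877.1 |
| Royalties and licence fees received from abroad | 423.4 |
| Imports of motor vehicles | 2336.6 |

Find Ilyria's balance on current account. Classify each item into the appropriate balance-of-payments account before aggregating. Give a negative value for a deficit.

Goods: -2336.6 + 6040.2 + 1058.9 - 2702.8 - 3766.3 = -1706.6
Services: -407.3 + 877.1 + 423.4 - 140.6 = 752.6
Primary income: -539.2 + 268.1 = -271.1
Current account = (-1706.6) + 752.6 + (-271.1) = -1225.1
(Excluded from the current account — financial account: foreign purchases of domestic corporate bonds 710.5, domestic pension funds' purchases of foreign equities 818.8; capital account: debt forgiveness received from foreign official creditors 77.1.)

-1225.1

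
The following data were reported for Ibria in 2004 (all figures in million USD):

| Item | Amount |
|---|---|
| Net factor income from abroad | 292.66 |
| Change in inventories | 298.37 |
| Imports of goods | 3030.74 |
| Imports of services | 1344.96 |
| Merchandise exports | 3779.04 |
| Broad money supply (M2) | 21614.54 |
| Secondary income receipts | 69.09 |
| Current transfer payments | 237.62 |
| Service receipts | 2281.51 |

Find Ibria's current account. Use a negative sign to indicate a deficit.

1808.98

Goods balance = 3779.04 - 3030.74 = 748.30
Services balance = 2281.51 - 1344.96 = 936.55
Trade balance (goods + services) = 748.30 + 936.55 = 1684.85
Net primary income = 292.66
Net secondary income = 69.09 - 237.62 = -168.53
Current account = 1684.85 + 292.66 + (-168.53) = 1808.98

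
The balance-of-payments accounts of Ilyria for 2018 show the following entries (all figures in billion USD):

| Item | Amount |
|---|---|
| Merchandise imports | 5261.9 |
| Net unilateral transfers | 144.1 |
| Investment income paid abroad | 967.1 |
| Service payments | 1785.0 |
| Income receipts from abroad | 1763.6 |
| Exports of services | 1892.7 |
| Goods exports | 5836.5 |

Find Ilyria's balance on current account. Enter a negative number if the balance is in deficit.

1622.9

Goods balance = 5836.5 - 5261.9 = 574.6
Services balance = 1892.7 - 1785.0 = 107.7
Trade balance (goods + services) = 574.6 + 107.7 = 682.3
Net primary income = 1763.6 - 967.1 = 796.5
Net secondary income = 144.1
Current account = 682.3 + 796.5 + 144.1 = 1622.9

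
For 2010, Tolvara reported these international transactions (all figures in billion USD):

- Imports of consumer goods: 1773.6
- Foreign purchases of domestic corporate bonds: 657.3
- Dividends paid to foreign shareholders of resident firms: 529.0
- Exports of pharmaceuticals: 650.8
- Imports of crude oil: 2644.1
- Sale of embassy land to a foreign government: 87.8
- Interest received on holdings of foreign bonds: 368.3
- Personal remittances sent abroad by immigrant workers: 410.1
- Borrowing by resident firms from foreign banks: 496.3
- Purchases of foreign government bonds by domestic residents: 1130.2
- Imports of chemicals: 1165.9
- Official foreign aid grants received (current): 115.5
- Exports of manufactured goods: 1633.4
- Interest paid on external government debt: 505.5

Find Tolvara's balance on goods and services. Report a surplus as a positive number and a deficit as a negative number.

Goods: 1633.4 + 650.8 - 1165.9 - 2644.1 - 1773.6 = -3299.4
Trade balance = -3299.4 + 0.0 = -3299.4
(Excluded from the trade balance — financial account: foreign purchases of domestic corporate bonds 657.3, borrowing by resident firms from foreign banks 496.3, purchases of foreign government bonds by domestic residents 1130.2; primary income: dividends paid to foreign shareholders of resident firms 529.0, interest received on holdings of foreign bonds 368.3, interest paid on external government debt 505.5; capital account: sale of embassy land to a foreign government 87.8; secondary income: personal remittances sent abroad by immigrant workers 410.1, official foreign aid grants received (current) 115.5.)

-3299.4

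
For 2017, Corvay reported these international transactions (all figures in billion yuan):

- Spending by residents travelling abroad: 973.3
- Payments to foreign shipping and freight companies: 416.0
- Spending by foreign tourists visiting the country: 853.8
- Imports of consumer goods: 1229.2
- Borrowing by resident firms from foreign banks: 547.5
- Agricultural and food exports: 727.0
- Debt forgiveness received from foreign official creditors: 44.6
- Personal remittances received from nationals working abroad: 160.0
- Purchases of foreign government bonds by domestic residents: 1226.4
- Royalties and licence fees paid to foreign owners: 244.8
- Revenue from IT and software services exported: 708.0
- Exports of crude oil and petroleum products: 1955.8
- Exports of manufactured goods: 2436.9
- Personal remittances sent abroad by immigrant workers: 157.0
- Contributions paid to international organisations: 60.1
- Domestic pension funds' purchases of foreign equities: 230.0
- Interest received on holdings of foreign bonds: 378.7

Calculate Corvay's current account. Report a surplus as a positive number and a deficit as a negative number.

Goods: 1955.8 + 2436.9 + 727.0 - 1229.2 = 3890.5
Services: -244.8 + 853.8 - 973.3 - 416.0 + 708.0 = -72.3
Primary income: 378.7
Secondary income: 160.0 - 157.0 - 60.1 = -57.1
Current account = 3890.5 + (-72.3) + 378.7 + (-57.1) = 4139.8
(Excluded from the current account — financial account: borrowing by resident firms from foreign banks 547.5, purchases of foreign government bonds by domestic residents 1226.4, domestic pension funds' purchases of foreign equities 230.0; capital account: debt forgiveness received from foreign official creditors 44.6.)

4139.8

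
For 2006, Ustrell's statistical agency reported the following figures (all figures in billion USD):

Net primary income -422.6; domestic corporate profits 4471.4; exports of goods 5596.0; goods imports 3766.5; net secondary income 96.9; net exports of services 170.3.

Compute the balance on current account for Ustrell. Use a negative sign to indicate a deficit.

1674.1

Goods balance = 5596.0 - 3766.5 = 1829.5
Services balance = 170.3
Trade balance (goods + services) = 1829.5 + 170.3 = 1999.8
Net primary income = -422.6
Net secondary income = 96.9
Current account = 1999.8 + (-422.6) + 96.9 = 1674.1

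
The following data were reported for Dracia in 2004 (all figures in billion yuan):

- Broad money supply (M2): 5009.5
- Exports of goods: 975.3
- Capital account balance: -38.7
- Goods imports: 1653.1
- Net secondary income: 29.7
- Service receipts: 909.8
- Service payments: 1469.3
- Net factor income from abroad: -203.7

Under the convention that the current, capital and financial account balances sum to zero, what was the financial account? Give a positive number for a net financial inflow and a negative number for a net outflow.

1450.0

Goods balance = 975.3 - 1653.1 = -677.8
Services balance = 909.8 - 1469.3 = -559.5
Trade balance (goods + services) = -677.8 + (-559.5) = -1237.3
Net primary income = -203.7
Net secondary income = 29.7
Current account = -1237.3 + (-203.7) + 29.7 = -1411.3
Financial account = -(-1411.3 + (-38.7)) = 1450.0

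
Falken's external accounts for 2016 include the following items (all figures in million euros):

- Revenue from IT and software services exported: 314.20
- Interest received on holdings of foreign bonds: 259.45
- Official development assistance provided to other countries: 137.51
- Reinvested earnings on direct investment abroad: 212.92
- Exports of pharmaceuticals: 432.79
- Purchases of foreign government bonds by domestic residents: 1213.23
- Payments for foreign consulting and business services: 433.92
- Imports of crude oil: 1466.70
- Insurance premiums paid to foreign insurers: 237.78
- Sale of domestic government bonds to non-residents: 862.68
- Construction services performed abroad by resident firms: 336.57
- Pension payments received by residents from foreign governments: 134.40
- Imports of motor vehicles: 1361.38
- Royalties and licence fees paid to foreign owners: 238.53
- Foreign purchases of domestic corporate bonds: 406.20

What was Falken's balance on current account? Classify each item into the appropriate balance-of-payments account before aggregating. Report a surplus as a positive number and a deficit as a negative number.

Goods: -1466.70 + 432.79 - 1361.38 = -2395.29
Services: 314.20 + 336.57 - 238.53 - 433.92 - 237.78 = -259.46
Primary income: 212.92 + 259.45 = 472.37
Secondary income: -137.51 + 134.40 = -3.11
Current account = (-2395.29) + (-259.46) + 472.37 + (-3.11) = -2185.49
(Excluded from the current account — financial account: purchases of foreign government bonds by domestic residents 1213.23, sale of domestic government bonds to non-residents 862.68, foreign purchases of domestic corporate bonds 406.20.)

-2185.49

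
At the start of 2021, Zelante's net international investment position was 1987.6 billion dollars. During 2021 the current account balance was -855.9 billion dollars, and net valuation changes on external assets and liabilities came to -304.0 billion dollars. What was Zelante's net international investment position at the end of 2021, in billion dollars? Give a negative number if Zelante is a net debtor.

827.7

Change in NIIP = current account + net valuation change = -855.9 + (-304.0) = -1159.9
End-of-year NIIP = 1987.6 + (-1159.9) = 827.7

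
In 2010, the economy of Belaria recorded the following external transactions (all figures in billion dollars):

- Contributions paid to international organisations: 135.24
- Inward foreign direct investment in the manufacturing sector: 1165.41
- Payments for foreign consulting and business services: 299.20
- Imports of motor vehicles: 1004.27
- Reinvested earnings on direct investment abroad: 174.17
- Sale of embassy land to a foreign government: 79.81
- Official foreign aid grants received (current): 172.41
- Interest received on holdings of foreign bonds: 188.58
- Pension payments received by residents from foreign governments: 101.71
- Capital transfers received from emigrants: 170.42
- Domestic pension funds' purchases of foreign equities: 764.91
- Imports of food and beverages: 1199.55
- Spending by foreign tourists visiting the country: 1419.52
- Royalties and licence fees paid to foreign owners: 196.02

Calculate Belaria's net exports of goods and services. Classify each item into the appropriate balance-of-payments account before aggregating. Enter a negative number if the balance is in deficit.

Goods: -1004.27 - 1199.55 = -2203.82
Services: -196.02 + 1419.52 - 299.20 = 924.30
Trade balance = -2203.82 + 924.30 = -1279.52
(Excluded from the trade balance — secondary income: contributions paid to international organisations 135.24, official foreign aid grants received (current) 172.41, pension payments received by residents from foreign governments 101.71; financial account: inward foreign direct investment in the manufacturing sector 1165.41, domestic pension funds' purchases of foreign equities 764.91; primary income: reinvested earnings on direct investment abroad 174.17, interest received on holdings of foreign bonds 188.58; capital account: sale of embassy land to a foreign government 79.81, capital transfers received from emigrants 170.42.)

-1279.52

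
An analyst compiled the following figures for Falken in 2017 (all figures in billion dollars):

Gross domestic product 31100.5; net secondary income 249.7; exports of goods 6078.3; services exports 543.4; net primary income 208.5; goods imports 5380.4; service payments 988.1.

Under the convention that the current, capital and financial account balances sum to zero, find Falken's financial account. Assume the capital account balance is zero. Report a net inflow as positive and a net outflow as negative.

Goods balance = 6078.3 - 5380.4 = 697.9
Services balance = 543.4 - 988.1 = -444.7
Trade balance (goods + services) = 697.9 + (-444.7) = 253.2
Net primary income = 208.5
Net secondary income = 249.7
Current account = 253.2 + 208.5 + 249.7 = 711.4
Financial account = -(711.4) = -711.4

-711.4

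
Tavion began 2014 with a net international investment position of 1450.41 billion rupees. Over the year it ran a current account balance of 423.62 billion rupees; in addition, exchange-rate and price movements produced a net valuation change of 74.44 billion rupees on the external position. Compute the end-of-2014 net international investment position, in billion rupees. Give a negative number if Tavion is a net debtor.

1948.47

Change in NIIP = current account + net valuation change = 423.62 + 74.44 = 498.06
End-of-year NIIP = 1450.41 + 498.06 = 1948.47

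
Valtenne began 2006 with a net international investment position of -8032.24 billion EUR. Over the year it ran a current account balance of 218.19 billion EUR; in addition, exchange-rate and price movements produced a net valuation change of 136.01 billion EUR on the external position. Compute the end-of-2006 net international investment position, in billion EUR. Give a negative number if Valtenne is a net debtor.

Change in NIIP = current account + net valuation change = 218.19 + 136.01 = 354.20
End-of-year NIIP = -8032.24 + 354.20 = -7678.04

-7678.04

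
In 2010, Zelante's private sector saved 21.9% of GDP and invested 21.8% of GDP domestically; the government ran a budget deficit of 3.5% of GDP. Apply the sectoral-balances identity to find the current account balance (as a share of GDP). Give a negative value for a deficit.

-3.4

By the sectoral-balances identity, CA = (S_private - I) + (T - G).
Private balance = 21.9 - 21.8 = 0.1
Government balance (T - G) = -3.5
CA = 0.1 + (-3.5) = -3.4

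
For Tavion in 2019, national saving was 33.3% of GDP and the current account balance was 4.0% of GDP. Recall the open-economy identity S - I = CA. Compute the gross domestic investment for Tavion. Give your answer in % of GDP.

29.3

I = S - CA = 33.3 - 4.0 = 29.3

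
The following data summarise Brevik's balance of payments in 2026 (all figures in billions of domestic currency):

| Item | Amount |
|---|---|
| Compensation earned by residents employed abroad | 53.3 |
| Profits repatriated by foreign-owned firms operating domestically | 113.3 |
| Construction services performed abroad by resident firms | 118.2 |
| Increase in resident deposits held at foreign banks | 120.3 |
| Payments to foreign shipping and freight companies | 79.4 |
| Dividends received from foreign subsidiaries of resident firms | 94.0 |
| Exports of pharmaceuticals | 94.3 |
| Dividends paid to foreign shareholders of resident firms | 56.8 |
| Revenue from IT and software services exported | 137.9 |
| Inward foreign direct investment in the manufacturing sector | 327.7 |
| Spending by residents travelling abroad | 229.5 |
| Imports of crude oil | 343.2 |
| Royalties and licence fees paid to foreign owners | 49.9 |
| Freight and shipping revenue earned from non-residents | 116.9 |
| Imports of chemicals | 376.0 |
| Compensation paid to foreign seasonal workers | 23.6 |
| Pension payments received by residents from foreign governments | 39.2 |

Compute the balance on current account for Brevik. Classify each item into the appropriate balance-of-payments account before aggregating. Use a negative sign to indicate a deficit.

Goods: -343.2 + 94.3 - 376.0 = -624.9
Services: -229.5 - 49.9 - 79.4 + 116.9 + 137.9 + 118.2 = 14.2
Primary income: -113.3 - 56.8 + 94.0 - 23.6 + 53.3 = -46.4
Secondary income: 39.2
Current account = (-624.9) + 14.2 + (-46.4) + 39.2 = -617.9
(Excluded from the current account — financial account: increase in resident deposits held at foreign banks 120.3, inward foreign direct investment in the manufacturing sector 327.7.)

-617.9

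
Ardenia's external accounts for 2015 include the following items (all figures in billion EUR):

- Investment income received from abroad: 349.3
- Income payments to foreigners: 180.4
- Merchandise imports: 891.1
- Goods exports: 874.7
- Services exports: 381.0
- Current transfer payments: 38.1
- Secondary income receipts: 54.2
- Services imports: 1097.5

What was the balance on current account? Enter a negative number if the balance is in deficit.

Goods balance = 874.7 - 891.1 = -16.4
Services balance = 381.0 - 1097.5 = -716.5
Trade balance (goods + services) = -16.4 + (-716.5) = -732.9
Net primary income = 349.3 - 180.4 = 168.9
Net secondary income = 54.2 - 38.1 = 16.1
Current account = -732.9 + 168.9 + 16.1 = -547.9

-547.9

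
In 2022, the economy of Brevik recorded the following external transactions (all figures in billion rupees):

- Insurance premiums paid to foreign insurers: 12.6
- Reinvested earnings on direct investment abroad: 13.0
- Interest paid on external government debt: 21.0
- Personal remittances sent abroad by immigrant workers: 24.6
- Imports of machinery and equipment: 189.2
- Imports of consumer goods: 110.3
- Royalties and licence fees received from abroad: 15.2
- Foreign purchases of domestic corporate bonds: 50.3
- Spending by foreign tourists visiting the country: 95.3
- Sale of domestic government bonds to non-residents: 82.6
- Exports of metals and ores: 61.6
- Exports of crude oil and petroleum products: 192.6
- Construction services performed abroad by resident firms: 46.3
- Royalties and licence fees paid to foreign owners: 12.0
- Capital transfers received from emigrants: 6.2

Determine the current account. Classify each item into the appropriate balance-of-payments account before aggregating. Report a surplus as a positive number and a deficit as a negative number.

54.3

Goods: 192.6 - 110.3 - 189.2 + 61.6 = -45.3
Services: 15.2 - 12.6 - 12.0 + 46.3 + 95.3 = 132.2
Primary income: -21.0 + 13.0 = -8.0
Secondary income: -24.6
Current account = (-45.3) + 132.2 + (-8.0) + (-24.6) = 54.3
(Excluded from the current account — financial account: foreign purchases of domestic corporate bonds 50.3, sale of domestic government bonds to non-residents 82.6; capital account: capital transfers received from emigrants 6.2.)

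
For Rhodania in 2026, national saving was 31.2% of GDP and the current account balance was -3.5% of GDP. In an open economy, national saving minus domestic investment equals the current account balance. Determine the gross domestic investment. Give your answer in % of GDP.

I = S - CA = 31.2 - (-3.5) = 34.7

34.7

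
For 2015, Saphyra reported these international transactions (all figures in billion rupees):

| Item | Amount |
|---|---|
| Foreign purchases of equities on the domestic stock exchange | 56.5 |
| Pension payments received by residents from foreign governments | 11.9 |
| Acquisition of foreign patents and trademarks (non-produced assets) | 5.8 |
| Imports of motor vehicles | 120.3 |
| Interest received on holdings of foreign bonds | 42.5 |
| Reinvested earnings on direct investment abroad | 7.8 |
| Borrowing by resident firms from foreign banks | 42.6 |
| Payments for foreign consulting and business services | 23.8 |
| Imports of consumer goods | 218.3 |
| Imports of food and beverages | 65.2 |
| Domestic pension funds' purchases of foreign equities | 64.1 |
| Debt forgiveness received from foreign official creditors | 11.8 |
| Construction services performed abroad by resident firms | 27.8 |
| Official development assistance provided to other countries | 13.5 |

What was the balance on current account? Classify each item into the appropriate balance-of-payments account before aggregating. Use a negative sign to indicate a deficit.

Goods: -120.3 - 65.2 - 218.3 = -403.8
Services: -23.8 + 27.8 = 4.0
Primary income: 42.5 + 7.8 = 50.3
Secondary income: -13.5 + 11.9 = -1.6
Current account = (-403.8) + 4.0 + 50.3 + (-1.6) = -351.1
(Excluded from the current account — financial account: foreign purchases of equities on the domestic stock exchange 56.5, borrowing by resident firms from foreign banks 42.6, domestic pension funds' purchases of foreign equities 64.1; capital account: acquisition of foreign patents and trademarks (non-produced assets) 5.8, debt forgiveness received from foreign official creditors 11.8.)

-351.1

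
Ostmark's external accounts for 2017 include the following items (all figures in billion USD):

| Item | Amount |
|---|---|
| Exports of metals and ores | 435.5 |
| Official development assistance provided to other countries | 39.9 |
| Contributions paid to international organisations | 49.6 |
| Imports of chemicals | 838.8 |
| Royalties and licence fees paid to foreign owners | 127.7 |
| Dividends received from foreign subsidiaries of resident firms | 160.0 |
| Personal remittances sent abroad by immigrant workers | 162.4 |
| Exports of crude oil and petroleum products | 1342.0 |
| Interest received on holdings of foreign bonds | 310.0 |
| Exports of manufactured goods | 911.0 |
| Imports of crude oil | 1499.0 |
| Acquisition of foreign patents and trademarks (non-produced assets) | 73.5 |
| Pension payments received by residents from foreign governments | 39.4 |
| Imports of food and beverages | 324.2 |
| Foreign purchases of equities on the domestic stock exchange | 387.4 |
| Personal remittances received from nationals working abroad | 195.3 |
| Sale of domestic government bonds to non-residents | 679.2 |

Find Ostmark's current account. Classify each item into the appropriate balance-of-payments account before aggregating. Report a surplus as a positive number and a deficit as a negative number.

Goods: 435.5 - 838.8 + 1342.0 - 324.2 - 1499.0 + 911.0 = 26.5
Services: -127.7
Primary income: 160.0 + 310.0 = 470.0
Secondary income: -39.9 + 195.3 + 39.4 - 49.6 - 162.4 = -17.2
Current account = 26.5 + (-127.7) + 470.0 + (-17.2) = 351.6
(Excluded from the current account — capital account: acquisition of foreign patents and trademarks (non-produced assets) 73.5; financial account: foreign purchases of equities on the domestic stock exchange 387.4, sale of domestic government bonds to non-residents 679.2.)

351.6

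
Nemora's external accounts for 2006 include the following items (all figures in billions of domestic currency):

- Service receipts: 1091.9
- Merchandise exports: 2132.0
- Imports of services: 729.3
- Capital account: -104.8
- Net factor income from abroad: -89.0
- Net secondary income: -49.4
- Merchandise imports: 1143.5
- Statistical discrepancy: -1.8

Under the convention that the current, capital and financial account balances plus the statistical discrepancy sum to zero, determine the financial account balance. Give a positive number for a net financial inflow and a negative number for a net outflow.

-1106.1

Goods balance = 2132.0 - 1143.5 = 988.5
Services balance = 1091.9 - 729.3 = 362.6
Trade balance (goods + services) = 988.5 + 362.6 = 1351.1
Net primary income = -89.0
Net secondary income = -49.4
Current account = 1351.1 + (-89.0) + (-49.4) = 1212.7
Financial account = -(1212.7 + (-104.8) + (-1.8)) = -1106.1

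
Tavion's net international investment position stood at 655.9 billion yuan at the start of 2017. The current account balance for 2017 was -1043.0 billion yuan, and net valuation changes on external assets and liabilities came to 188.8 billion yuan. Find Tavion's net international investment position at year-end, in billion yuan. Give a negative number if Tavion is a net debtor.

-198.3

Change in NIIP = current account + net valuation change = -1043.0 + 188.8 = -854.2
End-of-year NIIP = 655.9 + (-854.2) = -198.3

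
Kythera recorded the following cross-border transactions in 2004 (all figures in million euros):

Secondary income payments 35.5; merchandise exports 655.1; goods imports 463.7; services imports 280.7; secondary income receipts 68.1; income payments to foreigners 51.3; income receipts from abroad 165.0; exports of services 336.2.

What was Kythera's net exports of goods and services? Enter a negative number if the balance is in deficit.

Goods balance = 655.1 - 463.7 = 191.4
Services balance = 336.2 - 280.7 = 55.5
Trade balance (goods + services) = 191.4 + 55.5 = 246.9

246.9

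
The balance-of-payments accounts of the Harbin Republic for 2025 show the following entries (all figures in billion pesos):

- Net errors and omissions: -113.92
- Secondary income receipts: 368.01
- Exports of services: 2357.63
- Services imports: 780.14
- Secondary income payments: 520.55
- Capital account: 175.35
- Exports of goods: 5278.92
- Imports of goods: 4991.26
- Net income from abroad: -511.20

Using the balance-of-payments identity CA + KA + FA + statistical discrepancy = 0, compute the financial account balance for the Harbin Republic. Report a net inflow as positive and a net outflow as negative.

-1262.84

Goods balance = 5278.92 - 4991.26 = 287.66
Services balance = 2357.63 - 780.14 = 1577.49
Trade balance (goods + services) = 287.66 + 1577.49 = 1865.15
Net primary income = -511.20
Net secondary income = 368.01 - 520.55 = -152.54
Current account = 1865.15 + (-511.20) + (-152.54) = 1201.41
Financial account = -(1201.41 + 175.35 + (-113.92)) = -1262.84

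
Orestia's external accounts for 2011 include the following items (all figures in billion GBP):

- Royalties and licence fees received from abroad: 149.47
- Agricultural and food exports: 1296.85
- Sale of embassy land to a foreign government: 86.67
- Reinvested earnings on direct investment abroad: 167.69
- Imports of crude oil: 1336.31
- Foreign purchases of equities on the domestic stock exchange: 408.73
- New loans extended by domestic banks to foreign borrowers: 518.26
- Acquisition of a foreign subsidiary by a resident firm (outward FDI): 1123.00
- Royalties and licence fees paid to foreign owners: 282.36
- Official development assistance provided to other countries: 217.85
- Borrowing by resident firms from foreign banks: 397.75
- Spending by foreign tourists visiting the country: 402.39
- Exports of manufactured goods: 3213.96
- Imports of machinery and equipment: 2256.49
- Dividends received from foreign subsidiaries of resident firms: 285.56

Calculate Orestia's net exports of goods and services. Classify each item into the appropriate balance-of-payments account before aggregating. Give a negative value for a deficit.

1187.51

Goods: -2256.49 + 1296.85 + 3213.96 - 1336.31 = 918.01
Services: 149.47 + 402.39 - 282.36 = 269.50
Trade balance = 918.01 + 269.50 = 1187.51
(Excluded from the trade balance — capital account: sale of embassy land to a foreign government 86.67; primary income: reinvested earnings on direct investment abroad 167.69, dividends received from foreign subsidiaries of resident firms 285.56; financial account: foreign purchases of equities on the domestic stock exchange 408.73, new loans extended by domestic banks to foreign borrowers 518.26, acquisition of a foreign subsidiary by a resident firm (outward FDI) 1123.00, borrowing by resident firms from foreign banks 397.75; secondary income: official development assistance provided to other countries 217.85.)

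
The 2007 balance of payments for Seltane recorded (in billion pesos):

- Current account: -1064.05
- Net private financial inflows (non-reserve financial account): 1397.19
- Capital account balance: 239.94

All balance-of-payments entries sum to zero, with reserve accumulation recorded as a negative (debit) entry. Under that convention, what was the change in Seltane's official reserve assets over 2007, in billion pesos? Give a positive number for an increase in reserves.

Official reserve transactions balance = -((-1064.05) + 239.94 + 1397.19) = -573.08
An accumulation of reserves is recorded as a debit (negative entry), so the change in the stock of reserves is the negative of that balance.
Change in official reserves = -(-573.08) = 573.08

573.08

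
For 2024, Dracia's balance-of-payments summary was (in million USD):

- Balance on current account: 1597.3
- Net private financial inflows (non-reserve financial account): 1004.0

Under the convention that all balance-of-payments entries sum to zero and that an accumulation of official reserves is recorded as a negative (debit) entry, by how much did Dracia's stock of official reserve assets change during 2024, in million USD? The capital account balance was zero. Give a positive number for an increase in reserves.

2601.3

Official reserve transactions balance = -(1597.3 + 1004.0) = -2601.3
An accumulation of reserves is recorded as a debit (negative entry), so the change in the stock of reserves is the negative of that balance.
Change in official reserves = -(-2601.3) = 2601.3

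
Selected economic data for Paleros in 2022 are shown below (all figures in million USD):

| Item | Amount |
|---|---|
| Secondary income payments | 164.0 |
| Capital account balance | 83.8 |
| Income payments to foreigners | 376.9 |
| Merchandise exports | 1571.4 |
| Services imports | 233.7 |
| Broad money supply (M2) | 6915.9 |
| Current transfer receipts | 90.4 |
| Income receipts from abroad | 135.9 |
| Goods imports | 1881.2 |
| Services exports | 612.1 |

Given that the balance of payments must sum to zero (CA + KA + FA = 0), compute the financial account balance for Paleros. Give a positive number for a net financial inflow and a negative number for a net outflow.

162.2

Goods balance = 1571.4 - 1881.2 = -309.8
Services balance = 612.1 - 233.7 = 378.4
Trade balance (goods + services) = -309.8 + 378.4 = 68.6
Net primary income = 135.9 - 376.9 = -241.0
Net secondary income = 90.4 - 164.0 = -73.6
Current account = 68.6 + (-241.0) + (-73.6) = -246.0
Financial account = -(-246.0 + 83.8) = 162.2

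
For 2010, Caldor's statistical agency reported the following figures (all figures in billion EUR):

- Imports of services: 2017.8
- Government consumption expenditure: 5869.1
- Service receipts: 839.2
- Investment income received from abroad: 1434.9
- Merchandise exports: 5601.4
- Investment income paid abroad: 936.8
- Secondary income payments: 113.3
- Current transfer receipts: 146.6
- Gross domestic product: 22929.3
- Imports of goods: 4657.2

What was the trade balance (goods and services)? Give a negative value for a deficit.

-234.4

Goods balance = 5601.4 - 4657.2 = 944.2
Services balance = 839.2 - 2017.8 = -1178.6
Trade balance (goods + services) = 944.2 + (-1178.6) = -234.4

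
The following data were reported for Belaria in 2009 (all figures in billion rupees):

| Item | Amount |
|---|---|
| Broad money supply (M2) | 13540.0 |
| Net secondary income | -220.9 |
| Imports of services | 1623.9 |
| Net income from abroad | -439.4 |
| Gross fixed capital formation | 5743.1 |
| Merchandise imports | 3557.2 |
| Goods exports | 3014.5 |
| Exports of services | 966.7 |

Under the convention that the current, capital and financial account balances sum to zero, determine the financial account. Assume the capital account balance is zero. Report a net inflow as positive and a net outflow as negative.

1860.2

Goods balance = 3014.5 - 3557.2 = -542.7
Services balance = 966.7 - 1623.9 = -657.2
Trade balance (goods + services) = -542.7 + (-657.2) = -1199.9
Net primary income = -439.4
Net secondary income = -220.9
Current account = -1199.9 + (-439.4) + (-220.9) = -1860.2
Financial account = -(-1860.2) = 1860.2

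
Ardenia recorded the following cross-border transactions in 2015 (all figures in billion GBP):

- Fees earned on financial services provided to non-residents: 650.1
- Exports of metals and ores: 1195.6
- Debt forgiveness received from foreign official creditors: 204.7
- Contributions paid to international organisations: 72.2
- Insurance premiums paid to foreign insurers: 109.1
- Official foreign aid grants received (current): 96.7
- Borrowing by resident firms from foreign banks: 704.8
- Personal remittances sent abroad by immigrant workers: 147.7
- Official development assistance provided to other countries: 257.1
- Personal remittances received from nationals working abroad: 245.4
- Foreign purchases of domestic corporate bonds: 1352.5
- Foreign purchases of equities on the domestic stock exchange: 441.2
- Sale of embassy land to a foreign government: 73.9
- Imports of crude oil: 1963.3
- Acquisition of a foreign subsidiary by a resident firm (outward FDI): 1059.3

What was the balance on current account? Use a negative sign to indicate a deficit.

-361.6

Goods: 1195.6 - 1963.3 = -767.7
Services: -109.1 + 650.1 = 541.0
Secondary income: -257.1 - 147.7 - 72.2 + 245.4 + 96.7 = -134.9
Current account = (-767.7) + 541.0 + (-134.9) = -361.6
(Excluded from the current account — capital account: debt forgiveness received from foreign official creditors 204.7, sale of embassy land to a foreign government 73.9; financial account: borrowing by resident firms from foreign banks 704.8, foreign purchases of domestic corporate bonds 1352.5, foreign purchases of equities on the domestic stock exchange 441.2, acquisition of a foreign subsidiary by a resident firm (outward FDI) 1059.3.)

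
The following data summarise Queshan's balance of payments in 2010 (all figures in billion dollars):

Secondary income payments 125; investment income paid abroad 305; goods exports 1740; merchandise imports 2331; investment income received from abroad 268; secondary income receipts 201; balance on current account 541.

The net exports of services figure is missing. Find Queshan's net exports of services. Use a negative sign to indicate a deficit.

1093

Current account = goods balance + services balance + net primary income + net secondary income
Sum of the known components = -552
Net exports of services = CA - (known components) = 541 - (-552) = 1093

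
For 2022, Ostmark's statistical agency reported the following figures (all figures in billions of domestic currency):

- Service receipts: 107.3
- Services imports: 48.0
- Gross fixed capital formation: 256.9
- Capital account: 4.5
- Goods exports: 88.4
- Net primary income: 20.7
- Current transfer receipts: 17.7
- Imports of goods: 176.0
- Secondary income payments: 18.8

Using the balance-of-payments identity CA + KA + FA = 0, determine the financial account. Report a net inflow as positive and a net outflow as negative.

Goods balance = 88.4 - 176.0 = -87.6
Services balance = 107.3 - 48.0 = 59.3
Trade balance (goods + services) = -87.6 + 59.3 = -28.3
Net primary income = 20.7
Net secondary income = 17.7 - 18.8 = -1.1
Current account = -28.3 + 20.7 + (-1.1) = -8.7
Financial account = -(-8.7 + 4.5) = 4.2

4.2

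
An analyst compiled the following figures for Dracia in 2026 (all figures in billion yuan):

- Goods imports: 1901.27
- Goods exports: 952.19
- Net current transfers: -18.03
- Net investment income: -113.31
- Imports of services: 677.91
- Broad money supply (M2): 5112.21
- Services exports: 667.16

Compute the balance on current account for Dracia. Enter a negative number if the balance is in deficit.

Goods balance = 952.19 - 1901.27 = -949.08
Services balance = 667.16 - 677.91 = -10.75
Trade balance (goods + services) = -949.08 + (-10.75) = -959.83
Net primary income = -113.31
Net secondary income = -18.03
Current account = -959.83 + (-113.31) + (-18.03) = -1091.17

-1091.17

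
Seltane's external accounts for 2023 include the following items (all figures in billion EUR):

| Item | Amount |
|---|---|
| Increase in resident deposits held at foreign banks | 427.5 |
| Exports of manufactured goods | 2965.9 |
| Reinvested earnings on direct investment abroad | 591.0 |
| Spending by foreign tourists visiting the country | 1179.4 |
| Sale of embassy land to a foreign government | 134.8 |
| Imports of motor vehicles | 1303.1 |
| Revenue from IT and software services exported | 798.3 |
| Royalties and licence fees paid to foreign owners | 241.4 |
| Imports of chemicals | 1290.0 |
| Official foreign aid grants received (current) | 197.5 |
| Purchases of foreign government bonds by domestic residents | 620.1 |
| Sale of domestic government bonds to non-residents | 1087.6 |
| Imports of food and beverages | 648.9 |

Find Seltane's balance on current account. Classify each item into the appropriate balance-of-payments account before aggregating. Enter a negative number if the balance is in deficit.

2248.7

Goods: -1290.0 + 2965.9 - 648.9 - 1303.1 = -276.1
Services: 798.3 + 1179.4 - 241.4 = 1736.3
Primary income: 591.0
Secondary income: 197.5
Current account = (-276.1) + 1736.3 + 591.0 + 197.5 = 2248.7
(Excluded from the current account — financial account: increase in resident deposits held at foreign banks 427.5, purchases of foreign government bonds by domestic residents 620.1, sale of domestic government bonds to non-residents 1087.6; capital account: sale of embassy land to a foreign government 134.8.)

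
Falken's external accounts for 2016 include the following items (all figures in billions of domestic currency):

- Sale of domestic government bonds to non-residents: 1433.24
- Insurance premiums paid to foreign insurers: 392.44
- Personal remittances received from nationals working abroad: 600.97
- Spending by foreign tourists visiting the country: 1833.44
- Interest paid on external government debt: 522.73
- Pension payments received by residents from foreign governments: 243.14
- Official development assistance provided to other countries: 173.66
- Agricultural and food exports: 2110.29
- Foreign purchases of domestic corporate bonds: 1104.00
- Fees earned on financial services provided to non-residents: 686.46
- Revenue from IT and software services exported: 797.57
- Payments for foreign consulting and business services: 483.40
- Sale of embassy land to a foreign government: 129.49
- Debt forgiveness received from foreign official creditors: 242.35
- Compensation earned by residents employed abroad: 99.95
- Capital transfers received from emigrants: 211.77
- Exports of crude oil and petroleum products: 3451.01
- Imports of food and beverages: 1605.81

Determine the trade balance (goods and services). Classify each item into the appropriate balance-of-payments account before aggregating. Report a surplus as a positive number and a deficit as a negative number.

6397.12

Goods: 2110.29 + 3451.01 - 1605.81 = 3955.49
Services: 686.46 - 392.44 - 483.40 + 1833.44 + 797.57 = 2441.63
Trade balance = 3955.49 + 2441.63 = 6397.12
(Excluded from the trade balance — financial account: sale of domestic government bonds to non-residents 1433.24, foreign purchases of domestic corporate bonds 1104.00; secondary income: personal remittances received from nationals working abroad 600.97, pension payments received by residents from foreign governments 243.14, official development assistance provided to other countries 173.66; primary income: interest paid on external government debt 522.73, compensation earned by residents employed abroad 99.95; capital account: sale of embassy land to a foreign government 129.49, debt forgiveness received from foreign official creditors 242.35, capital transfers received from emigrants 211.77.)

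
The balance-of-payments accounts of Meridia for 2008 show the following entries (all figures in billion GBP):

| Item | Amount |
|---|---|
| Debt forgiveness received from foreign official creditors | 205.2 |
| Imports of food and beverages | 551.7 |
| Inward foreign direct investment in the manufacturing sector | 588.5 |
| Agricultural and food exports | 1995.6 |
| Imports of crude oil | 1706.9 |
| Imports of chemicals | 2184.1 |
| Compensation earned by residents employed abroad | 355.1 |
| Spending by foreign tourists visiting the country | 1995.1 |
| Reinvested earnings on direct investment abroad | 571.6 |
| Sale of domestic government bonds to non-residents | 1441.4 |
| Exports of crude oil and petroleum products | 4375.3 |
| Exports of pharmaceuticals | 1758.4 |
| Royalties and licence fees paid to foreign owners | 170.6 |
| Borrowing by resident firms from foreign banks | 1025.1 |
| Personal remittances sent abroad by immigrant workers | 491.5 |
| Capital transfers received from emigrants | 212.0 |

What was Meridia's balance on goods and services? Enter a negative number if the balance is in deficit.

5511.1

Goods: 4375.3 - 2184.1 + 1758.4 - 1706.9 - 551.7 + 1995.6 = 3686.6
Services: 1995.1 - 170.6 = 1824.5
Trade balance = 3686.6 + 1824.5 = 5511.1
(Excluded from the trade balance — capital account: debt forgiveness received from foreign official creditors 205.2, capital transfers received from emigrants 212.0; financial account: inward foreign direct investment in the manufacturing sector 588.5, sale of domestic government bonds to non-residents 1441.4, borrowing by resident firms from foreign banks 1025.1; primary income: compensation earned by residents employed abroad 355.1, reinvested earnings on direct investment abroad 571.6; secondary income: personal remittances sent abroad by immigrant workers 491.5.)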